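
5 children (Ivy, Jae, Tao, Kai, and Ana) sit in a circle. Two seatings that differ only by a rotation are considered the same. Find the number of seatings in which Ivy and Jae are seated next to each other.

12

Glue Ivy and Jae into a block (2 internal orders). Seating 4 units around a circle gives (3)! arrangements.
So 2 × (3)! = 2 × 6 = 12.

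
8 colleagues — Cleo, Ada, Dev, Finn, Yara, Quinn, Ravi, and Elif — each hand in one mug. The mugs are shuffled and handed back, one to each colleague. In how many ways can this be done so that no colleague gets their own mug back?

This is the derangement count D_8: permutations of 8 items with no fixed point.
By inclusion–exclusion this is Σ_{j=0}^{8} (−1)^j C(8,j)·(8−j)!.
Computing: 40320 − 40320 + 20160 − 6720 + 1680 − 336 + 56 − 8 + 1 = 14833.

14833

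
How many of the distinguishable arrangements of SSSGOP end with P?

With the last slot taken by P, it remains to arrange the other 5 letters (SSSGO).
Those 5 letters have S appearing 3 times, giving (5)!/(3!) = 20.

20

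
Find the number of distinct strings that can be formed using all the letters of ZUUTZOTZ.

ZUUTZOTZ has 8 letters with T appearing twice, U appearing twice, and Z appearing 3 times.
So there are 8! / (3!·2!·2!) = 1680 distinguishable arrangements.

1680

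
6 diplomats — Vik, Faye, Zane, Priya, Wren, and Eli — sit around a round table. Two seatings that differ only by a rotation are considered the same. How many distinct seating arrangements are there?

Seat Vik anywhere (absorbing the rotational symmetry), then permute the other 5: (5)! = 120.

120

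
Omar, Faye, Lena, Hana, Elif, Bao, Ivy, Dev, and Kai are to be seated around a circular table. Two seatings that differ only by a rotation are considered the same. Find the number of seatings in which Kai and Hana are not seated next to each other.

30240

All circular seatings of 9 people number (8)! = 40320.
Seatings with Kai beside Hana: treat them as a block with 2 internal orders, giving 2 × (7)! = 10080.
Subtracting, 40320 − 10080 = 30240.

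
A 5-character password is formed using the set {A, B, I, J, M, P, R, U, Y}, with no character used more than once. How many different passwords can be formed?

With no repetition, fill the 5 characters in order: 9 choices, then 8, down to 5.
9 × 8 × 7 × 6 × 5 = 15120.

15120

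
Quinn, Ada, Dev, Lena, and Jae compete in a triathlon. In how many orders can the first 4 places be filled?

There are 5 choices for 1st place, 4 for 2nd, and so on down to 2 for position 4.
That gives 5 × 4 × 3 × 2 = 120.

120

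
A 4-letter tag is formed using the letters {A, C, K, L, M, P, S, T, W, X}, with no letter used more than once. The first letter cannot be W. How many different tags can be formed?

The first letter has 10−1 = 9 choices (anything except W).
The remaining 3 letters are filled from the other 9 symbols without repetition: 9 × 8 × 7 = 504.
Total: 9 × 504 = 4536.

4536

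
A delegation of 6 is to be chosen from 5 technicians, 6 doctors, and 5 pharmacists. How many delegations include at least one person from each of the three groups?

6875

With no constraint there are C(16,6) = 8008 possible selections.
Subtract selections that omit an entire group: no technicians → C(11,6) = 462; no doctors → C(10,6) = 210; no pharmacists → C(11,6) = 462.
Add back selections omitting two groups (i.e. drawn from a single group): C(5,6) + C(6,6) + C(5,6) = 1.
By inclusion–exclusion: 8008 − 1134 + 1 = 6875.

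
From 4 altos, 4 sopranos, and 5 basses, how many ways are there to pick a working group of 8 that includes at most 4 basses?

Split by how many basses are chosen (0 through 4).
Sum: C(5,0)·C(8,8) + C(5,1)·C(8,7) + C(5,2)·C(8,6) + C(5,3)·C(8,5) + C(5,4)·C(8,4) = 1 + 40 + 280 + 560 + 350 = 1231.

1231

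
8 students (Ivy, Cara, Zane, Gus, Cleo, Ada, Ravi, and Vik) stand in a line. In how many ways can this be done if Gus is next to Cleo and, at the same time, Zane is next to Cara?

Treat {Gus,Cleo} as one block (2 orders) and {Zane,Cara} as another (2 orders).
That leaves 6 units to arrange: 2 × 2 × 6! = 4 × 720 = 2880.

2880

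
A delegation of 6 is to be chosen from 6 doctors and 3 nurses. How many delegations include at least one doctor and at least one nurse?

83

Total 6-person selections from all 9: C(9,6) = 84.
Subtract selections that omit an entire group: no doctors → C(3,6) = 0; no nurses → C(6,6) = 1.
Both groups omitted at once is impossible, so 84 − 1 = 83.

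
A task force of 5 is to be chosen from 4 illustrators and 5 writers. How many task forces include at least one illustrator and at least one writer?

125

With no constraint there are C(9,5) = 126 possible selections.
Selections missing a whole group: no illustrators → C(5,5) = 1; no writers → C(4,5) = 0.
Both groups omitted at once is impossible, so 126 − 1 = 125.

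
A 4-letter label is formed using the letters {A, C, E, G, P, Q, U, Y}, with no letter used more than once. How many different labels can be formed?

1680

Choose and order 4 of the 8 symbols: the first letter has 8 options, the next 7, then 6, 5.
8 × 7 × 6 × 5 = 1680.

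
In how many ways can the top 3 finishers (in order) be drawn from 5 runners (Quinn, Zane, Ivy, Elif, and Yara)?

60

There are 5 choices for 1st place, 4 for 2nd, and 3 for 3rd.
That gives 5 × 4 × 3 = 60.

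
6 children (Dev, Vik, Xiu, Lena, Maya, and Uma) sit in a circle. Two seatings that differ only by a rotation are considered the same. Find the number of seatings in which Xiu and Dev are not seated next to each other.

72

All circular seatings of 6 people number (5)! = 120.
Seatings with Xiu beside Dev: treat them as a block with 2 internal orders, giving 2 × (4)! = 48.
Subtracting, 120 − 48 = 72.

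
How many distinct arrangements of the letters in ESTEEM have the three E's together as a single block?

Treat the 3 copies of E as a single block. The multiset to arrange is then {EEE, M, S, T}, 4 items in all.
All 4 items are distinct, so there are (4)! = 24 arrangements.

24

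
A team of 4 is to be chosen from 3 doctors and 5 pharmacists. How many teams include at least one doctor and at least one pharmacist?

65

With no constraint there are C(8,4) = 70 possible selections.
Selections missing a whole group: no doctors → C(5,4) = 5; no pharmacists → C(3,4) = 0.
Both groups omitted at once is impossible, so 70 − 5 = 65.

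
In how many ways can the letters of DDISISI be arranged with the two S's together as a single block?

Treat the 2 copies of S as a single block. The multiset to arrange is then {SS, D, D, I, I, I}, 6 items in all.
That gives (6)!/(3!·2!) = 60 arrangements.

60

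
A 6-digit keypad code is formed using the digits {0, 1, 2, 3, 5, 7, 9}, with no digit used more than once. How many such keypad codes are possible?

5040

With no repetition, fill the 6 digits in order: 7 choices, then 6, down to 2.
7 × 6 × 5 × 4 × 3 × 2 = 5040.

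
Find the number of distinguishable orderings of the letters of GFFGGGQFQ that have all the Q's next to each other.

280

Treat the 2 copies of Q as a single block. The multiset to arrange is then {QQ, F, F, F, G, G, G, G}, 8 items in all.
That gives (8)!/(4!·3!) = 280 arrangements.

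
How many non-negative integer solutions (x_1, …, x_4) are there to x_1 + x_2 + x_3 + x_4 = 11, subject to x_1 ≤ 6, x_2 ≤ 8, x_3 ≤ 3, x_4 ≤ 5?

148

Ignoring the caps, the number of non-negative solutions to x_1+…+x_4 = 11 is C(14,3) = 364.
Subtract solutions that violate a single cap (substitute x_i' = x_i − (cap_i+1)): x_1 ≥ 7 gives C(7,3) = 35; x_2 ≥ 9 gives C(5,3) = 10; x_3 ≥ 4 gives C(10,3) = 120; x_4 ≥ 6 gives C(8,3) = 56. Together 221.
Add back pairs where two caps are both exceeded: 0 + 1 + 0 + 0 + 0 + 4 = 5.
By inclusion–exclusion the count is 364 − 221 + 5 = 148.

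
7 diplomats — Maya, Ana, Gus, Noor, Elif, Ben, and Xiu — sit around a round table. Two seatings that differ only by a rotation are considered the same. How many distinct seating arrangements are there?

720

Fix one person's seat to break rotational symmetry; the remaining 6 people can be arranged in (6)! = 720 ways.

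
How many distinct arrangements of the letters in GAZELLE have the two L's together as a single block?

Treat the 2 copies of L as a single block. The multiset to arrange is then {LL, A, E, E, G, Z}, 6 items in all.
That gives (6)!/(2!) = 360 arrangements.

360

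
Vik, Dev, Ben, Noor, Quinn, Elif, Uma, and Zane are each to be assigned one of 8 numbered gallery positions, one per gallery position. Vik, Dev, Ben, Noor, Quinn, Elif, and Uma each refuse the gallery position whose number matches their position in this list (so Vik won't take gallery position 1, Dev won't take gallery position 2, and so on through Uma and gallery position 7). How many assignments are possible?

Let Aᵢ (for 1 ≤ i ≤ 7) be the placements that put person i in their forbidden gallery position. Any j of these fix j positions, leaving (8−j)! ways to fill the rest, and there are C(7,j) ways to pick which j.
By inclusion–exclusion, the number of valid placements is Σ_{j=0}^{7} (−1)^j C(7,j)·(8−j)!.
Computing: 40320 − 35280 + 15120 − 4200 + 840 − 126 + 14 − 1 = 16687.

16687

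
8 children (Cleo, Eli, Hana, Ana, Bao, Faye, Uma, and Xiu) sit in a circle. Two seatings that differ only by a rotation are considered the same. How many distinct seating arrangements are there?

5040

Seat Cleo anywhere (absorbing the rotational symmetry), then permute the other 7: (7)! = 5040.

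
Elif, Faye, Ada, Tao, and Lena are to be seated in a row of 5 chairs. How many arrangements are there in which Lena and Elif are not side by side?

There are 5! = 120 arrangements in all. If Lena and Elif are adjacent, merging them into one block gives 2·(4)! = 48 arrangements.
Complementary counting: 120 − 48 = 72.

72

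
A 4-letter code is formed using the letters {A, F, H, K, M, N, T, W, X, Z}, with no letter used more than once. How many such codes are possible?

5040

This is a permutation of 4 out of 10: P(10,4) = 10!/6!.
10 × 9 × 8 × 7 = 5040.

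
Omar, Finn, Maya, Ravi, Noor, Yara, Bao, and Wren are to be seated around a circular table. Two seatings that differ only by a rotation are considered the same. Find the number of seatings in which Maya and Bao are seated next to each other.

Treat {Maya, Bao} as one unit (2 internal orders) and seat the resulting 7 units around the table: (6)! circular arrangements.
So 2 × (6)! = 2 × 720 = 1440.

1440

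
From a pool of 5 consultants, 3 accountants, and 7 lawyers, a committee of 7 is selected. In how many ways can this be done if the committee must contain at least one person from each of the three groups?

Unrestricted: C(15,7) = 6435 ways to pick any 7 of the 15.
Selections missing a whole group: no consultants → C(10,7) = 120; no accountants → C(12,7) = 792; no lawyers → C(8,7) = 8.
Add back selections omitting two groups (i.e. drawn from a single group): C(5,7) + C(3,7) + C(7,7) = 1.
By inclusion–exclusion: 6435 − 920 + 1 = 5516.

5516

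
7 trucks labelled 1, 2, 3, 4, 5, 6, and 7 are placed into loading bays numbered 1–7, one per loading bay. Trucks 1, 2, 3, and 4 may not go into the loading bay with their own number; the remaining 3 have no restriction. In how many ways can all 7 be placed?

2790

Let Aᵢ (for 1 ≤ i ≤ 4) be the placements that put truck i in its forbidden loading bay. Any j of these fix j positions, leaving (7−j)! ways to fill the rest, and there are C(4,j) ways to pick which j.
By inclusion–exclusion, the number of valid placements is Σ_{j=0}^{4} (−1)^j C(4,j)·(7−j)!.
Computing: 5040 − 2880 + 720 − 96 + 6 = 2790.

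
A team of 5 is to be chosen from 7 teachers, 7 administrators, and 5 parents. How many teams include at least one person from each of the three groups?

Unrestricted: C(19,5) = 11628 ways to pick any 5 of the 19.
Selections missing a whole group: no teachers → C(12,5) = 792; no administrators → C(12,5) = 792; no parents → C(14,5) = 2002.
Add back selections omitting two groups (i.e. drawn from a single group): C(7,5) + C(7,5) + C(5,5) = 43.
By inclusion–exclusion: 11628 − 3586 + 43 = 8085.

8085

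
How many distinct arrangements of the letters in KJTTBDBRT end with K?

Fix K in the last position and arrange the remaining 8 letters.
Those 8 letters have B appearing twice and T appearing 3 times, giving (8)!/(3!·2!) = 3360.

3360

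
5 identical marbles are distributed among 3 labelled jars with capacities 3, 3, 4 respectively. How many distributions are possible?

14

By stars and bars, unrestricted non-negative solutions to x_1+…+x_3 = 5 number C(5+2,2) = 21.
Subtract solutions that violate a single cap (substitute x_i' = x_i − (cap_i+1)): x_1 ≥ 4 gives C(3,2) = 3; x_2 ≥ 4 gives C(3,2) = 3; x_3 ≥ 5 gives C(2,2) = 1. Together 7.
No two caps can be exceeded simultaneously, so the pair terms are all 0.
By inclusion–exclusion the count is 21 − 7 + 0 = 14.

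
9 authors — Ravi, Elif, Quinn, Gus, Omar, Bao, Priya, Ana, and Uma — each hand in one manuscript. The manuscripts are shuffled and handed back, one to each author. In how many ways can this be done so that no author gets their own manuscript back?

Let Aᵢ be the assignments in which author i gets their own manuscript. We want the size of the complement of A₁∪…∪A_9.
By inclusion–exclusion this is Σ_{j=0}^{9} (−1)^j C(9,j)·(9−j)!.
Computing: 362880 − 362880 + 181440 − 60480 + 15120 − 3024 + 504 − 72 + 9 − 1 = 133496.

133496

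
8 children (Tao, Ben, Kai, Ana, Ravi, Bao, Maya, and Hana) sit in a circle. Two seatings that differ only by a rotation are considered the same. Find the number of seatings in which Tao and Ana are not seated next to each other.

All circular seatings of 8 people number (7)! = 5040.
Those with Tao next to Ana: fuse the pair into one unit and seat 7 units around a circle — 2·(6)! = 1440.
Subtracting, 5040 − 1440 = 3600.

3600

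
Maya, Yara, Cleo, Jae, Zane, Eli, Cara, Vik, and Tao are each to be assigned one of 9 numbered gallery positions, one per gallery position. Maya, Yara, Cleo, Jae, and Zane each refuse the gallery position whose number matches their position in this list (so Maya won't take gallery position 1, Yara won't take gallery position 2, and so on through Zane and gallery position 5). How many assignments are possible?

205056

Let Aᵢ (for 1 ≤ i ≤ 5) be the placements that put person i in their forbidden gallery position. Any j of these fix j positions, leaving (9−j)! ways to fill the rest, and there are C(5,j) ways to pick which j.
By inclusion–exclusion, the number of valid placements is Σ_{j=0}^{5} (−1)^j C(5,j)·(9−j)!.
Computing: 362880 − 201600 + 50400 − 7200 + 600 − 24 = 205056.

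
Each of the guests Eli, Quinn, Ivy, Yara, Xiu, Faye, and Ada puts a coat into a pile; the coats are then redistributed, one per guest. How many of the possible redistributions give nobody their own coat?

Count assignments avoiding every fixed point. For any j of the 7 guests fixed to their own coat, the other 7−j can be arranged in (7−j)! ways.
By inclusion–exclusion this is Σ_{j=0}^{7} (−1)^j C(7,j)·(7−j)!.
Computing: 5040 − 5040 + 2520 − 840 + 210 − 42 + 7 − 1 = 1854.

1854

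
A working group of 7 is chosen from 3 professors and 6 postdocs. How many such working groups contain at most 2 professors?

Split by how many professors are chosen (0 through 2).
Sum: C(3,0)·C(6,7) + C(3,1)·C(6,6) + C(3,2)·C(6,5) = 0 + 3 + 18 = 21.

21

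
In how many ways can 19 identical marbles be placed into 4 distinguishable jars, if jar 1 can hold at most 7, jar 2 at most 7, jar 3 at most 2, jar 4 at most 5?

10

Ignoring the caps, the number of non-negative solutions to x_1+…+x_4 = 19 is C(22,3) = 1540.
Subtract solutions that violate a single cap (substitute x_i' = x_i − (cap_i+1)): x_1 ≥ 8 gives C(14,3) = 364; x_2 ≥ 8 gives C(14,3) = 364; x_3 ≥ 3 gives C(19,3) = 969; x_4 ≥ 6 gives C(16,3) = 560. Together 2257.
Add back pairs where two caps are both exceeded: 20 + 165 + 56 + 165 + 56 + 286 = 748.
Subtract triples: 1 + 0 + 10 + 10 = 21.
By inclusion–exclusion the count is 1540 − 2257 + 748 − 21 = 10.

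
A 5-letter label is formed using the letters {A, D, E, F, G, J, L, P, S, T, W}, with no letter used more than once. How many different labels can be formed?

55440

This is a permutation of 5 out of 11: P(11,5) = 11!/6!.
11 × 10 × 9 × 8 × 7 = 55440.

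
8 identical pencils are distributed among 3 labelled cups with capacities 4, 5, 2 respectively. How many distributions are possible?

9

Without the upper bounds there are C(10,2) = 45 ways to split 8 among 3 cups.
Subtract solutions that violate a single cap (substitute x_i' = x_i − (cap_i+1)): x_1 ≥ 5 gives C(5,2) = 10; x_2 ≥ 6 gives C(4,2) = 6; x_3 ≥ 3 gives C(7,2) = 21. Together 37.
Add back pairs where two caps are both exceeded: 0 + 1 + 0 = 1.
By inclusion–exclusion the count is 45 − 37 + 1 = 9.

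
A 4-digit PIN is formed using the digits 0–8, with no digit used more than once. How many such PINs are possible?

With no repetition, fill the 4 digits in order: 9 choices, then 8, down to 6.
9 × 8 × 7 × 6 = 3024.

3024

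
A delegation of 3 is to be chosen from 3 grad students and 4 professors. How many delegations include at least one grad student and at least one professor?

30

With no constraint there are C(7,3) = 35 possible selections.
Selections missing a whole group: no grad students → C(4,3) = 4; no professors → C(3,3) = 1.
Both groups omitted at once is impossible, so 35 − 5 = 30.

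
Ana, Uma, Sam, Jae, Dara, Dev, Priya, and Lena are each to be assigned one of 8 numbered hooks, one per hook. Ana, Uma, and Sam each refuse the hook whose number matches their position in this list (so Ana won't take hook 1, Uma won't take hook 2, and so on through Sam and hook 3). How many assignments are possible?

27240

Let Aᵢ (for i ∈ {1, 2, 3}) be the placements that put person i in their forbidden hook. Any j of these fix j positions, leaving (8−j)! ways to fill the rest, and there are C(3,j) ways to pick which j.
By inclusion–exclusion, the number of valid placements is Σ_{j=0}^{3} (−1)^j C(3,j)·(8−j)!.
Computing: 40320 − 15120 + 2160 − 120 = 27240.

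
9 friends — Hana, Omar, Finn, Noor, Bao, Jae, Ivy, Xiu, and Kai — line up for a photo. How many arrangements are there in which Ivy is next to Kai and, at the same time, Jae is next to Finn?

Treat {Ivy,Kai} as one block (2 orders) and {Jae,Finn} as another (2 orders).
That leaves 7 units to arrange: 2 × 2 × 7! = 4 × 5040 = 20160.

20160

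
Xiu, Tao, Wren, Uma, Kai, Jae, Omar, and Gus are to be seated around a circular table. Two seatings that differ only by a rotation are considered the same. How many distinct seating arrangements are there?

Around a circle, 8 distinct people have 8!/8 = (7)! = 5040 rotationally distinct seatings.

5040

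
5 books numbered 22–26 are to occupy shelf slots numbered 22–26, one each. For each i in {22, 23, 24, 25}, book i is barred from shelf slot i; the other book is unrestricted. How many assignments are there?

53

Let Aᵢ (for 22 ≤ i ≤ 25) be the placements that put book i in its forbidden shelf slot. Any j of these fix j positions, leaving (5−j)! ways to fill the rest, and there are C(4,j) ways to pick which j.
By inclusion–exclusion, the number of valid placements is Σ_{j=0}^{4} (−1)^j C(4,j)·(5−j)!.
Computing: 120 − 96 + 36 − 8 + 1 = 53.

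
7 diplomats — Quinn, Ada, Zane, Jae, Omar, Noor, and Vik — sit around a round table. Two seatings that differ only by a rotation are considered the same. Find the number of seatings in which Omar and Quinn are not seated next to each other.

480

Without the restriction there are (6)! = 720 seatings.
Seatings with Omar beside Quinn: treat them as a block with 2 internal orders, giving 2 × (5)! = 240.
Subtracting, 720 − 240 = 480.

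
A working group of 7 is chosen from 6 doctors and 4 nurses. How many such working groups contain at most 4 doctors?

80

Split by how many doctors are chosen (0 through 4).
Sum: C(6,0)·C(4,7) + C(6,1)·C(4,6) + C(6,2)·C(4,5) + C(6,3)·C(4,4) + C(6,4)·C(4,3) = 0 + 0 + 0 + 20 + 60 = 80.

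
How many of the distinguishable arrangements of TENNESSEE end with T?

With the last slot taken by T, it remains to arrange the other 8 letters (ENNESSEE).
Those 8 letters have E appearing 4 times, N appearing twice, and S appearing twice, giving (8)!/(4!·2!·2!) = 420.

420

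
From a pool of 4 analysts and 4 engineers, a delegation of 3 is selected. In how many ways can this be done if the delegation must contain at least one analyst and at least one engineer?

48

With no constraint there are C(8,3) = 56 possible selections.
Selections missing a whole group: no analysts → C(4,3) = 4; no engineers → C(4,3) = 4.
Both groups omitted at once is impossible, so 56 − 8 = 48.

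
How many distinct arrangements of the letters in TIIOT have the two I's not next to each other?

18

There are 5!/(2!·2!) = 30 arrangements of TIIOT in total.
If the two I's are adjacent, glue them into one block, leaving 4 items to arrange: (4)!/(2!) = 12 ways.
Subtracting, 30 − 12 = 18 arrangements keep the I's apart.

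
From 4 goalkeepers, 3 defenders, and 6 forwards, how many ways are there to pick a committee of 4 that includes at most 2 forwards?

Split by how many forwards are chosen (0 through 2).
Sum: C(6,0)·C(7,4) + C(6,1)·C(7,3) + C(6,2)·C(7,2) = 35 + 210 + 315 = 560.

560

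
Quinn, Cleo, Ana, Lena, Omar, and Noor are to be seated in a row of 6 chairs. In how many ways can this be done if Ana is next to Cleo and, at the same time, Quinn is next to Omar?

96

Treat {Ana,Cleo} as one block (2 orders) and {Quinn,Omar} as another (2 orders).
That leaves 4 units to arrange: 2 × 2 × 4! = 4 × 24 = 96.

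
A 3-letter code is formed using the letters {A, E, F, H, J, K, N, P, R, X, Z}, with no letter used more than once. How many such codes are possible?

990

Choose and order 3 of the 11 symbols: the first letter has 11 options, the next 10, then 9.
That product is 11 × 10 × 9 = 990.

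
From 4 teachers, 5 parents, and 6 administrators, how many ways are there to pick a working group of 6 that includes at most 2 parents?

Split by how many parents are chosen (0 through 2).
Sum: C(5,0)·C(10,6) + C(5,1)·C(10,5) + C(5,2)·C(10,4) = 210 + 1260 + 2100 = 3570.

3570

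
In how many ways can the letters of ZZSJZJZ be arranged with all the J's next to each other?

30

Treat the 2 copies of J as a single block. The multiset to arrange is then {JJ, S, Z, Z, Z, Z}, 6 items in all.
That gives (6)!/(4!) = 30 arrangements.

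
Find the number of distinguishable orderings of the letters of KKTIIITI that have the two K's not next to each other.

315

There are 8!/(4!·2!·2!) = 420 arrangements of KKTIIITI in total.
If the two K's are adjacent, glue them into one block, leaving 7 items to arrange: (7)!/(4!·2!) = 105 ways.
Hence 420 − 105 = 315.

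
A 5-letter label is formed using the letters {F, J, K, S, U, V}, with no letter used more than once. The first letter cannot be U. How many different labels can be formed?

600

The first letter has 6−1 = 5 choices (anything except U).
The remaining 4 letters are filled from the other 5 symbols without repetition: 5 × 4 × 3 × 2 = 120.
Total: 5 × 120 = 600.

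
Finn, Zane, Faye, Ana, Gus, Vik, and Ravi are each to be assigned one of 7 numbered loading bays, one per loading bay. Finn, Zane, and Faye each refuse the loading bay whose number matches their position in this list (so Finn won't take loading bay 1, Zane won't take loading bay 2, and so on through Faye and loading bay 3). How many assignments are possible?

3216

Let Aᵢ (for i ∈ {1, 2, 3}) be the placements that put person i in their forbidden loading bay. Any j of these fix j positions, leaving (7−j)! ways to fill the rest, and there are C(3,j) ways to pick which j.
By inclusion–exclusion, the number of valid placements is Σ_{j=0}^{3} (−1)^j C(3,j)·(7−j)!.
Computing: 5040 − 2160 + 360 − 24 = 3216.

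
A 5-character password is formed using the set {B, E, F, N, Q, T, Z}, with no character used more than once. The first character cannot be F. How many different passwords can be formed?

The first character has 7−1 = 6 choices (anything except F).
The remaining 4 characters are filled from the other 6 symbols without repetition: 6 × 5 × 4 × 3 = 360.
Total: 6 × 360 = 2160.

2160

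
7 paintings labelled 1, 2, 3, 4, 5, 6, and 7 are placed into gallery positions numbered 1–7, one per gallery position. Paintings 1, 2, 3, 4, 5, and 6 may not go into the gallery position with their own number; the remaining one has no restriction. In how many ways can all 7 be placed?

Let Aᵢ (for 1 ≤ i ≤ 6) be the placements that put painting i in its forbidden gallery position. Any j of these fix j positions, leaving (7−j)! ways to fill the rest, and there are C(6,j) ways to pick which j.
By inclusion–exclusion, the number of valid placements is Σ_{j=0}^{6} (−1)^j C(6,j)·(7−j)!.
Computing: 5040 − 4320 + 1800 − 480 + 90 − 12 + 1 = 2119.

2119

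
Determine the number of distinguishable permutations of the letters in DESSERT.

DESSERT has 7 letters with E appearing twice and S appearing twice.
Dividing 7! = 5040 by 2!·2! = 4 for the repeated letters gives 1260.

1260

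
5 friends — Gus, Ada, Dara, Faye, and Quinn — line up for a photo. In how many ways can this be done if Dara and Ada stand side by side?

48

Treat {Dara, Ada} as a single unit. There are 4 units to order, and the pair itself can be ordered 2 ways.
So the count is 2·(4)! = 48.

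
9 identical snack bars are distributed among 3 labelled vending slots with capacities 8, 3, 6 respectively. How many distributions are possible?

27

Without the upper bounds there are C(11,2) = 55 ways to split 9 among 3 vending slots.
Subtract solutions that violate a single cap (substitute x_i' = x_i − (cap_i+1)): x_1 ≥ 9 gives C(2,2) = 1; x_2 ≥ 4 gives C(7,2) = 21; x_3 ≥ 7 gives C(4,2) = 6. Together 28.
No two caps can be exceeded simultaneously, so the pair terms are all 0.
By inclusion–exclusion the count is 55 − 28 + 0 = 27.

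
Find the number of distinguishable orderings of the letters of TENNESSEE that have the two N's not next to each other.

Total arrangements of TENNESSEE: 9!/(4!·2!·2!) = 3780.
If the two N's are adjacent, glue them into one block, leaving 8 items to arrange: (8)!/(4!·2!) = 840 ways.
Subtracting, 3780 − 840 = 2940 arrangements keep the N's apart.

2940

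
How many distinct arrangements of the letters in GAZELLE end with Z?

180

Fix Z in the last position and arrange the remaining 6 letters.
Those 6 letters have E appearing twice and L appearing twice, giving (6)!/(2!·2!) = 180.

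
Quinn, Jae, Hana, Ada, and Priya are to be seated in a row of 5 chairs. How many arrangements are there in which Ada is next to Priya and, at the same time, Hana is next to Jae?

24

Treat {Ada,Priya} as one block (2 orders) and {Hana,Jae} as another (2 orders).
That leaves 3 units to arrange: 2 × 2 × 3! = 4 × 6 = 24.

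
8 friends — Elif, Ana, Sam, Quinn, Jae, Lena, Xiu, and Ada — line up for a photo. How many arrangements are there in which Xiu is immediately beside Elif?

10080

Treat {Xiu, Elif} as a single unit. There are 7 units to order, and the pair itself can be ordered 2 ways.
That gives 2 × 7! = 2 × 5040 = 10080.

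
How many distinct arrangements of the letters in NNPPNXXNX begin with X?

With the first slot taken by X, it remains to arrange the other 8 letters (NNPPNXNX).
Those 8 letters have N appearing 4 times, P appearing twice, and X appearing twice, giving (8)!/(4!·2!·2!) = 420.

420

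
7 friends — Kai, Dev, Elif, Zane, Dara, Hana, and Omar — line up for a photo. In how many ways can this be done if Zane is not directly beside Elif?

Of the 7! = 5040 arrangements, those with Zane and Elif adjacent number 2 × 6! = 1440 (treat the pair as a block with 2 internal orders).
Complementary counting: 5040 − 1440 = 3600.

3600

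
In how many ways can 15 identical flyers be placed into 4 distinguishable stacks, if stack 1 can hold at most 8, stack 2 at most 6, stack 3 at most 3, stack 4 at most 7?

Ignoring the caps, the number of non-negative solutions to x_1+…+x_4 = 15 is C(18,3) = 816.
Subtract solutions that violate a single cap (substitute x_i' = x_i − (cap_i+1)): x_1 ≥ 9 gives C(9,3) = 84; x_2 ≥ 7 gives C(11,3) = 165; x_3 ≥ 4 gives C(14,3) = 364; x_4 ≥ 8 gives C(10,3) = 120. Together 733.
Add back pairs where two caps are both exceeded: 0 + 10 + 0 + 35 + 1 + 20 = 66.
By inclusion–exclusion the count is 816 − 733 + 66 = 149.

149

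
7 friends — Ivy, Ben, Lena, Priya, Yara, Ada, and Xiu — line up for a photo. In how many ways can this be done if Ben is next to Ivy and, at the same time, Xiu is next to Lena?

480

Treat {Ben,Ivy} as one block (2 orders) and {Xiu,Lena} as another (2 orders).
That leaves 5 units to arrange: 2 × 2 × 5! = 4 × 120 = 480.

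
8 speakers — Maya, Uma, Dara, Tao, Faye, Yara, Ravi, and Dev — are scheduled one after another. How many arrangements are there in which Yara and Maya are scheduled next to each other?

10080

Treat {Yara, Maya} as a single unit. There are 7 units to order, and the pair itself can be ordered 2 ways.
That gives 2 × 7! = 2 × 5040 = 10080.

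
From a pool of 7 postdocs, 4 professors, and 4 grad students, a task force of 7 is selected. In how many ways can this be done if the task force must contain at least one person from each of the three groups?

5768

With no constraint there are C(15,7) = 6435 possible selections.
Selections missing a whole group: no postdocs → C(8,7) = 8; no professors → C(11,7) = 330; no grad students → C(11,7) = 330.
Add back selections omitting two groups (i.e. drawn from a single group): C(7,7) + C(4,7) + C(4,7) = 1.
By inclusion–exclusion: 6435 − 668 + 1 = 5768.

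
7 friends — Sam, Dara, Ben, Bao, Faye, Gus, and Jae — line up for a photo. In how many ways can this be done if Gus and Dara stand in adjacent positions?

Treat {Gus, Dara} as a single unit. There are 6 units to order, and the pair itself can be ordered 2 ways.
So the count is 2·(6)! = 1440.

1440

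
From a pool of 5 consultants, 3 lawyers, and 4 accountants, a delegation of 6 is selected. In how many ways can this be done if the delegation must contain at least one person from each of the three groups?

805

With no constraint there are C(12,6) = 924 possible selections.
Selections missing a whole group: no consultants → C(7,6) = 7; no lawyers → C(9,6) = 84; no accountants → C(8,6) = 28.
Add back selections omitting two groups (i.e. drawn from a single group): C(5,6) + C(3,6) + C(4,6) = 0.
By inclusion–exclusion: 924 − 119 + 0 = 805.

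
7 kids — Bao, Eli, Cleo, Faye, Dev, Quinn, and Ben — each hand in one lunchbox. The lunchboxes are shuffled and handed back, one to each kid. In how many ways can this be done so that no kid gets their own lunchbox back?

Count assignments avoiding every fixed point. For any j of the 7 kids fixed to their own lunchbox, the other 7−j can be arranged in (7−j)! ways.
By inclusion–exclusion this is Σ_{j=0}^{7} (−1)^j C(7,j)·(7−j)!.
Computing: 5040 − 5040 + 2520 − 840 + 210 − 42 + 7 − 1 = 1854.

1854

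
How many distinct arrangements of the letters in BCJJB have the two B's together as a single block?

12

Treat the 2 copies of B as a single block. The multiset to arrange is then {BB, C, J, J}, 4 items in all.
That gives (4)!/(2!) = 12 arrangements.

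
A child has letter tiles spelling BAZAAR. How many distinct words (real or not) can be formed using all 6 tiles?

120

Letter multiplicities in BAZAAR: A×3, B×1, R×1, Z×1.
The number of distinct arrangements is 6!/(3!) = 720/6 = 120.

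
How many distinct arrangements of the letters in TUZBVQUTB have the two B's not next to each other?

35280

Total arrangements of TUZBVQUTB: 9!/(2!·2!·2!) = 45360.
If the two B's are adjacent, glue them into one block, leaving 8 items to arrange: (8)!/(2!·2!) = 10080 ways.
Subtracting, 45360 − 10080 = 35280 arrangements keep the B's apart.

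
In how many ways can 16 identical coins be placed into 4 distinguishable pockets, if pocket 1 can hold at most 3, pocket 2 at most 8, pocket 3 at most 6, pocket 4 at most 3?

33

By stars and bars, unrestricted non-negative solutions to x_1+…+x_4 = 16 number C(16+3,3) = 969.
Subtract solutions that violate a single cap (substitute x_i' = x_i − (cap_i+1)): x_1 ≥ 4 gives C(15,3) = 455; x_2 ≥ 9 gives C(10,3) = 120; x_3 ≥ 7 gives C(12,3) = 220; x_4 ≥ 4 gives C(15,3) = 455. Together 1250.
Add back pairs where two caps are both exceeded: 20 + 56 + 165 + 1 + 20 + 56 = 318.
Subtract triples: 0 + 0 + 4 + 0 = 4.
By inclusion–exclusion the count is 969 − 1250 + 318 − 4 = 33.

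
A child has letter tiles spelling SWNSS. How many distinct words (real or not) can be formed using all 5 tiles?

20

The 5 letters of SWNSS have repeats: S appearing 3 times.
Dividing 5! = 120 by 3! = 6 for the repeated letters gives 20.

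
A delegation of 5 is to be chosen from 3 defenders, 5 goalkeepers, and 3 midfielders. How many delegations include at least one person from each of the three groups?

345

Unrestricted: C(11,5) = 462 ways to pick any 5 of the 11.
Selections missing a whole group: no defenders → C(8,5) = 56; no goalkeepers → C(6,5) = 6; no midfielders → C(8,5) = 56.
Add back selections omitting two groups (i.e. drawn from a single group): C(3,5) + C(5,5) + C(3,5) = 1.
By inclusion–exclusion: 462 − 118 + 1 = 345.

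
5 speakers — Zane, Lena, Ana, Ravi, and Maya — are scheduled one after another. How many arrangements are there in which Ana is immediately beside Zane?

Place the 3 others and the Ana-Zane pair as 4 objects in a line; the pair has 2 internal arrangements.
So the count is 2·(4)! = 48.

48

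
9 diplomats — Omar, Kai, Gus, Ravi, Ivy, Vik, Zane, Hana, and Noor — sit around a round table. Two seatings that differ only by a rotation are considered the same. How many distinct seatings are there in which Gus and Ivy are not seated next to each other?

30240

Without the restriction there are (8)! = 40320 seatings.
Those with Gus next to Ivy: fuse the pair into one unit and seat 8 units around a circle — 2·(7)! = 10080.
Subtracting, 40320 − 10080 = 30240.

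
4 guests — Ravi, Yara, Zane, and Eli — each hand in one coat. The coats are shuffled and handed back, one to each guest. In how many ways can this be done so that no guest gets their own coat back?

9

This is the derangement count D_4: permutations of 4 items with no fixed point.
By inclusion–exclusion this is Σ_{j=0}^{4} (−1)^j C(4,j)·(4−j)!.
Computing: 24 − 24 + 12 − 4 + 1 = 9.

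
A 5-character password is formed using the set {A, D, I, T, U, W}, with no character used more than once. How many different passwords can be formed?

This is a permutation of 5 out of 6: P(6,5) = 6!/1!.
6 × 5 × 4 × 3 × 2 = 720.

720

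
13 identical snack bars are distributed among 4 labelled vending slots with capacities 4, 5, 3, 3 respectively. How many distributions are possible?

Ignoring the caps, the number of non-negative solutions to x_1+…+x_4 = 13 is C(16,3) = 560.
Subtract solutions that violate a single cap (substitute x_i' = x_i − (cap_i+1)): x_1 ≥ 5 gives C(11,3) = 165; x_2 ≥ 6 gives C(10,3) = 120; x_3 ≥ 4 gives C(12,3) = 220; x_4 ≥ 4 gives C(12,3) = 220. Together 725.
Add back pairs where two caps are both exceeded: 10 + 35 + 35 + 20 + 20 + 56 = 176.
Subtract triples: 0 + 0 + 1 + 0 = 1.
By inclusion–exclusion the count is 560 − 725 + 176 − 1 = 10.

10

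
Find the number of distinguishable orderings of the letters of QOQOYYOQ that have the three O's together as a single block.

Treat the 3 copies of O as a single block. The multiset to arrange is then {OOO, Q, Q, Q, Y, Y}, 6 items in all.
That gives (6)!/(3!·2!) = 60 arrangements.

60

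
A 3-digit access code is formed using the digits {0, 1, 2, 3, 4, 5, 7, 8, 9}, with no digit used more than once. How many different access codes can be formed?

This is a permutation of 3 out of 9: P(9,3) = 9!/6!.
That product is 9 × 8 × 7 = 504.

504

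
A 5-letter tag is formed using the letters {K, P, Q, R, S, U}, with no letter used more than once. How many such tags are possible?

This is a permutation of 5 out of 6: P(6,5) = 6!/1!.
6 × 5 × 4 × 3 × 2 = 720.

720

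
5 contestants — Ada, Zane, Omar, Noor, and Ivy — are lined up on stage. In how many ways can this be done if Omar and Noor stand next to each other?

48

Place the 3 others and the Omar-Noor pair as 4 objects in a line; the pair has 2 internal arrangements.
So the count is 2·(4)! = 48.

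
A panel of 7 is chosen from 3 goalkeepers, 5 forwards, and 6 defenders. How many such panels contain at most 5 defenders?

Split by how many defenders are chosen (0 through 5).
Sum: C(6,0)·C(8,7) + C(6,1)·C(8,6) + C(6,2)·C(8,5) + C(6,3)·C(8,4) + C(6,4)·C(8,3) + C(6,5)·C(8,2) = 8 + 168 + 840 + 1400 + 840 + 168 = 3424.

3424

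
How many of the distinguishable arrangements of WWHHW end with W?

Fix W in the last position and arrange the remaining 4 letters.
Those 4 letters have H appearing twice and W appearing twice, giving (4)!/(2!·2!) = 6.

6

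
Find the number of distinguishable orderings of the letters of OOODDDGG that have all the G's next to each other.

Treat the 2 copies of G as a single block. The multiset to arrange is then {GG, D, D, D, O, O, O}, 7 items in all.
That gives (7)!/(3!·3!) = 140 arrangements.

140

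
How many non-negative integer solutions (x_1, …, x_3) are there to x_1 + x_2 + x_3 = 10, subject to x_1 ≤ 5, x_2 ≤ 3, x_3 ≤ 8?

21

Ignoring the caps, the number of non-negative solutions to x_1+…+x_3 = 10 is C(12,2) = 66.
Subtract solutions that violate a single cap (substitute x_i' = x_i − (cap_i+1)): x_1 ≥ 6 gives C(6,2) = 15; x_2 ≥ 4 gives C(8,2) = 28; x_3 ≥ 9 gives C(3,2) = 3. Together 46.
Add back pairs where two caps are both exceeded: 1 + 0 + 0 = 1.
By inclusion–exclusion the count is 66 − 46 + 1 = 21.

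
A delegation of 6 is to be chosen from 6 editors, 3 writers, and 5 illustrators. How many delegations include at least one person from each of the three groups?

Total 6-person selections from all 14: C(14,6) = 3003.
Selections missing a whole group: no editors → C(8,6) = 28; no writers → C(11,6) = 462; no illustrators → C(9,6) = 84.
Add back selections omitting two groups (i.e. drawn from a single group): C(6,6) + C(3,6) + C(5,6) = 1.
By inclusion–exclusion: 3003 − 574 + 1 = 2430.

2430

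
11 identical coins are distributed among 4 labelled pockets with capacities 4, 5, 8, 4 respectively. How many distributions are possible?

136

Without the upper bounds there are C(14,3) = 364 ways to split 11 among 4 pockets.
Subtract solutions that violate a single cap (substitute x_i' = x_i − (cap_i+1)): x_1 ≥ 5 gives C(9,3) = 84; x_2 ≥ 6 gives C(8,3) = 56; x_3 ≥ 9 gives C(5,3) = 10; x_4 ≥ 5 gives C(9,3) = 84. Together 234.
Add back pairs where two caps are both exceeded: 1 + 0 + 4 + 0 + 1 + 0 = 6.
By inclusion–exclusion the count is 364 − 234 + 6 = 136.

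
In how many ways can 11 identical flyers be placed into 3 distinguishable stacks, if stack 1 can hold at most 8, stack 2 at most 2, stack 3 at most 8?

21

Without the upper bounds there are C(13,2) = 78 ways to split 11 among 3 stacks.
Subtract solutions that violate a single cap (substitute x_i' = x_i − (cap_i+1)): x_1 ≥ 9 gives C(4,2) = 6; x_2 ≥ 3 gives C(10,2) = 45; x_3 ≥ 9 gives C(4,2) = 6. Together 57.
No two caps can be exceeded simultaneously, so the pair terms are all 0.
By inclusion–exclusion the count is 78 − 57 + 0 = 21.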